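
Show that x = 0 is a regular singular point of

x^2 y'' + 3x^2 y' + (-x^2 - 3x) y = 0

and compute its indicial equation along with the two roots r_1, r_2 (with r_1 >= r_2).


Divide by x^2 to reach normal form y'' + P_1(x) y' + P_2(x) y = 0 with P_1(x) = 3 and P_2(x) = -1 - 3/x.
x = 0 is a singular point because the y-coefficient -1 - 3/x has a pole at x = 0.
It is a regular singular point because x P_1(x) = p(x) = 3x and x^2 P_2(x) = q(x) = -x^2 - 3x are polynomials, hence analytic at x = 0.
p(0) = 0,  q(0) = 0.
Indicial equation: r(r-1) + p(0) r + q(0) = 0, i.e. r^2 + (p(0) - 1) r + q(0) = 0, i.e. r^2 - 1 r = 0.
Discriminant: (-1)^2 - 4(0) = 1, so r = (1 ± 1)/2.
Solving: r_1 = 1, r_2 = 0.

indicial: r^2 - 1 r = 0; roots r_1 = 1, r_2 = 0


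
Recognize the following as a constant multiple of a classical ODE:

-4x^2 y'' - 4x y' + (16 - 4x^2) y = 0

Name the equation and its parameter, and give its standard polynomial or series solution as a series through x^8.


All three coefficients share the factor -4; dividing through by -4 gives  x^2 y'' + x y' + (x^2 - 4) y = 0.
This matches the Bessel equation x^2 y'' + x y' + (x^2 - nu^2) y = 0 with nu^2 = 4, so nu = 2; the solution bounded at x = 0 is J_2(x).
Frobenius at x = 0: indicial roots ±nu; for r = nu the recurrence k(k + 2nu) c_k = -c_{k-2} gives the standard series J_nu(x) = sum_{k>=0} (-1)^k / (k! (k+nu)!) (x/2)^(2k+nu). Evaluate the first 4 terms:
  k = 0: (-1)^0 / (0! * 2! * 2^2) x^2 = 1/(1*2*4) x^2 = (1/8) x^2
  k = 1: (-1)^1 / (1! * 3! * 2^4) x^4 = -1/(1*6*16) x^4 = (-1/96) x^4
  k = 2: (-1)^2 / (2! * 4! * 2^6) x^6 = 1/(2*24*64) x^6 = (1/3072) x^6
  k = 3: (-1)^3 / (3! * 5! * 2^8) x^8 = -1/(6*120*256) x^8 = (-1/184320) x^8
Hence J_2(x) = -x^8/184320 + x^6/3072 - x^4/96 + x^2/8 + ....

J_2(x); series = -x^8/184320 + x^6/3072 - x^4/96 + x^2/8


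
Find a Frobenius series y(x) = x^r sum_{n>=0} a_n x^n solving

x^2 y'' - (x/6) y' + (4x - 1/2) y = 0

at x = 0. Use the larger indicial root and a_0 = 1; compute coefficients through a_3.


Write in Frobenius form y'' + (p(x)/x) y' + (q(x)/x^2) y = 0:
  p(x) = -1/6,  q(x) = 4x - 1/2.
Indicial equation: r(r-1) + (-1/6) r + (-1/2) = 0 -> roots r_1 = 3/2, r_2 = -1/3.
Take r = r_1 = 3/2. Let y(x) = x^r sum_{n>=0} a_n x^n with a_0 = 1.
Substitute y = x^r sum a_n x^n and match x^{r+n}. The recurrence is
  D(n) a_n + 4 a_{n-1} = 0,  where D(n) = (r+n)(r+n-1) + (-1/6)(r+n) + (-1/2).
  a_n = -4 / D(n) * a_{n-1}.
Since the indicial polynomial factors as (r - r_1)(r - r_2), D(n) = (r_1 + n - r_1)(r_1 + n - r_2) = n(n + 11/6).
Evaluating step by step (a_0 = 1):
  n = 1: D(1) = 1(1 + 11/6) = 17/6; numerator = -4(1) = -4; a_1 = (-4)/(17/6) = -24/17
  n = 2: D(2) = 2(2 + 11/6) = 23/3; numerator = -4(-24/17) = 96/17; a_2 = (96/17)/(23/3) = 288/391
  n = 3: D(3) = 3(3 + 11/6) = 29/2; numerator = -4(288/391) = -1152/391; a_3 = (-1152/391)/(29/2) = -2304/11339

r = 3/2; a_0 = 1; a_1 = -24/17; a_2 = 288/391; a_3 = -2304/11339


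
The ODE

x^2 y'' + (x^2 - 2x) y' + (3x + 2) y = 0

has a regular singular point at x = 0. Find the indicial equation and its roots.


Divide by x^2 to reach normal form y'' + P_1(x) y' + P_2(x) y = 0 with P_1(x) = 1 - 2/x and P_2(x) = 3/x + 2/x^2.
x = 0 is a singular point because the y'-coefficient 1 - 2/x has a pole at x = 0 and the y-coefficient 3/x + 2/x^2 has a pole at x = 0.
It is a regular singular point because x P_1(x) = p(x) = x - 2 and x^2 P_2(x) = q(x) = 3x + 2 are polynomials, hence analytic at x = 0.
p(0) = -2,  q(0) = 2.
Indicial equation: r(r-1) + p(0) r + q(0) = 0, i.e. r^2 + (p(0) - 1) r + q(0) = 0, i.e. r^2 - 3 r + 2 = 0.
Discriminant: (-3)^2 - 4(2) = 1, so r = (3 ± 1)/2.
Solving: r_1 = 2, r_2 = 1.

indicial: r^2 - 3 r + 2 = 0; roots r_1 = 2, r_2 = 1


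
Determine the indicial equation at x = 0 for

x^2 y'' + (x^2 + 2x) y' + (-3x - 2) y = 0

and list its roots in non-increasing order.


Divide by x^2 to reach normal form y'' + P_1(x) y' + P_2(x) y = 0 with P_1(x) = 1 + 2/x and P_2(x) = -3/x - 2/x^2.
x = 0 is a singular point because the y'-coefficient 1 + 2/x has a pole at x = 0 and the y-coefficient -3/x - 2/x^2 has a pole at x = 0.
It is a regular singular point because x P_1(x) = p(x) = x + 2 and x^2 P_2(x) = q(x) = -3x - 2 are polynomials, hence analytic at x = 0.
p(0) = 2,  q(0) = -2.
Indicial equation: r(r-1) + p(0) r + q(0) = 0, i.e. r^2 + (p(0) - 1) r + q(0) = 0, i.e. r^2 + 1 r - 2 = 0.
Discriminant: (1)^2 - 4(-2) = 9, so r = (-1 ± 3)/2.
Solving: r_1 = 1, r_2 = -2.

indicial: r^2 + 1 r - 2 = 0; roots r_1 = 1, r_2 = -2


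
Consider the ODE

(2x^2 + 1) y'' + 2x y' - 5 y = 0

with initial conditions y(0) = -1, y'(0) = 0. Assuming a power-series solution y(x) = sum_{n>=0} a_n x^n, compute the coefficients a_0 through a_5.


Ansatz: y(x) = sum_{n>=0} a_n x^n, so y'(x) = sum_{n>=1} n a_n x^(n-1) and y''(x) = sum_{n>=2} n(n-1) a_n x^(n-2).
Substitute into P(x) y'' + Q(x) y' + R(x) y = 0 with P(x) = 2x^2 + 1, Q(x) = 2x, R(x) = -5, and match powers of x.
Initial conditions: a_0 = -1, a_1 = 0.
Setting the coefficient of each power of x to zero and solving order by order (substituting the coefficients already found):
  x^0: 2 a_2 - 5 a_0 = 0  ->  2 a_2 = 5 a_0 = -5  ->  a_2 = -5/2
  x^1: 6 a_3 - 3 a_1 = 0  ->  6 a_3 = 3 a_1 = 0  ->  a_3 = 0
  x^2: 12 a_4 + 3 a_2 = 0  ->  12 a_4 = -3 a_2 = 15/2  ->  a_4 = 5/8
  x^3: 20 a_5 + 13 a_3 = 0  ->  20 a_5 = -13 a_3 = 0  ->  a_5 = 0
Truncated series: y(x) = -1 - (5/2) x^2 + (5/8) x^4 + O(x^6).

a_0 = -1; a_1 = 0; a_2 = -5/2; a_3 = 0; a_4 = 5/8; a_5 = 0


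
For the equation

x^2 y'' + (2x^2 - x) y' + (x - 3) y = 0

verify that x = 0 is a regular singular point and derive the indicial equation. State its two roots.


Divide by x^2 to reach normal form y'' + P_1(x) y' + P_2(x) y = 0 with P_1(x) = 2 - 1/x and P_2(x) = 1/x - 3/x^2.
x = 0 is a singular point because the y'-coefficient 2 - 1/x has a pole at x = 0 and the y-coefficient 1/x - 3/x^2 has a pole at x = 0.
It is a regular singular point because x P_1(x) = p(x) = 2x - 1 and x^2 P_2(x) = q(x) = x - 3 are polynomials, hence analytic at x = 0.
p(0) = -1,  q(0) = -3.
Indicial equation: r(r-1) + p(0) r + q(0) = 0, i.e. r^2 + (p(0) - 1) r + q(0) = 0, i.e. r^2 - 2 r - 3 = 0.
Discriminant: (-2)^2 - 4(-3) = 16, so r = (2 ± 4)/2.
Solving: r_1 = 3, r_2 = -1.

indicial: r^2 - 2 r - 3 = 0; roots r_1 = 3, r_2 = -1


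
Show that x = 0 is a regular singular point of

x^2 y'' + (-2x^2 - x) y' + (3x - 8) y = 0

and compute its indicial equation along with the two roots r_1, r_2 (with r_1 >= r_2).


Divide by x^2 to reach normal form y'' + P_1(x) y' + P_2(x) y = 0 with P_1(x) = -2 - 1/x and P_2(x) = 3/x - 8/x^2.
x = 0 is a singular point because the y'-coefficient -2 - 1/x has a pole at x = 0 and the y-coefficient 3/x - 8/x^2 has a pole at x = 0.
It is a regular singular point because x P_1(x) = p(x) = -2x - 1 and x^2 P_2(x) = q(x) = 3x - 8 are polynomials, hence analytic at x = 0.
p(0) = -1,  q(0) = -8.
Indicial equation: r(r-1) + p(0) r + q(0) = 0, i.e. r^2 + (p(0) - 1) r + q(0) = 0, i.e. r^2 - 2 r - 8 = 0.
Discriminant: (-2)^2 - 4(-8) = 36, so r = (2 ± 6)/2.
Solving: r_1 = 4, r_2 = -2.

indicial: r^2 - 2 r - 8 = 0; roots r_1 = 4, r_2 = -2


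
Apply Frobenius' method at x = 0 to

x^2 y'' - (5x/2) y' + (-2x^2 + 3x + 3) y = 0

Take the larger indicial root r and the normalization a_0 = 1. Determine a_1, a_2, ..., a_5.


Write in Frobenius form y'' + (p(x)/x) y' + (q(x)/x^2) y = 0:
  p(x) = -5/2,  q(x) = -2x^2 + 3x + 3.
Indicial equation: r(r-1) + (-5/2) r + (3) = 0 -> roots r_1 = 2, r_2 = 3/2.
Take r = r_1 = 2. Let y(x) = x^r sum_{n>=0} a_n x^n with a_0 = 1.
Substitute y = x^r sum a_n x^n and match x^{r+n}. The recurrence is
  D(n) a_n + 3 a_{n-1} - 2 a_{n-2} = 0,  where D(n) = (r+n)(r+n-1) + (-5/2)(r+n) + (3).
  a_n = [-3 a_{n-1} + 2 a_{n-2}] / D(n).
Since the indicial polynomial factors as (r - r_1)(r - r_2), D(n) = (r_1 + n - r_1)(r_1 + n - r_2) = n(n + 1/2).
Evaluating step by step (a_0 = 1):
  n = 1: D(1) = 1(1 + 1/2) = 3/2; numerator = -3(1) = -3; a_1 = (-3)/(3/2) = -2
  n = 2: D(2) = 2(2 + 1/2) = 5; numerator = -3(-2) + 2(1) = 8; a_2 = (8)/(5) = 8/5
  n = 3: D(3) = 3(3 + 1/2) = 21/2; numerator = -3(8/5) + 2(-2) = -44/5; a_3 = (-44/5)/(21/2) = -88/105
  n = 4: D(4) = 4(4 + 1/2) = 18; numerator = -3(-88/105) + 2(8/5) = 40/7; a_4 = (40/7)/(18) = 20/63
  n = 5: D(5) = 5(5 + 1/2) = 55/2; numerator = -3(20/63) + 2(-88/105) = -92/35; a_5 = (-92/35)/(55/2) = -184/1925

r = 2; a_0 = 1; a_1 = -2; a_2 = 8/5; a_3 = -88/105; a_4 = 20/63; a_5 = -184/1925


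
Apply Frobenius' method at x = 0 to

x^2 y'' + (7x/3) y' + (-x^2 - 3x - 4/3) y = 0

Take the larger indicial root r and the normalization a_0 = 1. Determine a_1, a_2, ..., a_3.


Write in Frobenius form y'' + (p(x)/x) y' + (q(x)/x^2) y = 0:
  p(x) = 7/3,  q(x) = -x^2 - 3x - 4/3.
Indicial equation: r(r-1) + (7/3) r + (-4/3) = 0 -> roots r_1 = 2/3, r_2 = -2.
Take r = r_1 = 2/3. Let y(x) = x^r sum_{n>=0} a_n x^n with a_0 = 1.
Substitute y = x^r sum a_n x^n and match x^{r+n}. The recurrence is
  D(n) a_n - 3 a_{n-1} - 1 a_{n-2} = 0,  where D(n) = (r+n)(r+n-1) + (7/3)(r+n) + (-4/3).
  a_n = [3 a_{n-1} + 1 a_{n-2}] / D(n).
Since the indicial polynomial factors as (r - r_1)(r - r_2), D(n) = (r_1 + n - r_1)(r_1 + n - r_2) = n(n + 8/3).
Evaluating step by step (a_0 = 1):
  n = 1: D(1) = 1(1 + 8/3) = 11/3; numerator = 3(1) = 3; a_1 = (3)/(11/3) = 9/11
  n = 2: D(2) = 2(2 + 8/3) = 28/3; numerator = 3(9/11) + 1(1) = 38/11; a_2 = (38/11)/(28/3) = 57/154
  n = 3: D(3) = 3(3 + 8/3) = 17; numerator = 3(57/154) + 1(9/11) = 27/14; a_3 = (27/14)/(17) = 27/238

r = 2/3; a_0 = 1; a_1 = 9/11; a_2 = 57/154; a_3 = 27/238


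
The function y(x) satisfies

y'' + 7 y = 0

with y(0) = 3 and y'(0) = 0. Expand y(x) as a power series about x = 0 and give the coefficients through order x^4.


Ansatz: y(x) = sum_{n>=0} a_n x^n, so y'(x) = sum_{n>=1} n a_n x^(n-1) and y''(x) = sum_{n>=2} n(n-1) a_n x^(n-2).
Substitute into P(x) y'' + Q(x) y' + R(x) y = 0 with P(x) = 1, Q(x) = 0, R(x) = 7, and match powers of x.
Initial conditions: a_0 = 3, a_1 = 0.
Setting the coefficient of each power of x to zero and solving order by order (substituting the coefficients already found):
  x^0: 2 a_2 + 7 a_0 = 0  ->  2 a_2 = -7 a_0 = -21  ->  a_2 = -21/2
  x^1: 6 a_3 + 7 a_1 = 0  ->  6 a_3 = -7 a_1 = 0  ->  a_3 = 0
  x^2: 12 a_4 + 7 a_2 = 0  ->  12 a_4 = -7 a_2 = 147/2  ->  a_4 = 49/8
Truncated series: y(x) = 3 - (21/2) x^2 + (49/8) x^4 + O(x^5).

a_0 = 3; a_1 = 0; a_2 = -21/2; a_3 = 0; a_4 = 49/8


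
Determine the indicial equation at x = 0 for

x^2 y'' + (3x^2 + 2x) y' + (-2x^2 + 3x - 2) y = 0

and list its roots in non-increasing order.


Divide by x^2 to reach normal form y'' + P_1(x) y' + P_2(x) y = 0 with P_1(x) = 3 + 2/x and P_2(x) = -2 + 3/x - 2/x^2.
x = 0 is a singular point because the y'-coefficient 3 + 2/x has a pole at x = 0 and the y-coefficient -2 + 3/x - 2/x^2 has a pole at x = 0.
It is a regular singular point because x P_1(x) = p(x) = 3x + 2 and x^2 P_2(x) = q(x) = -2x^2 + 3x - 2 are polynomials, hence analytic at x = 0.
p(0) = 2,  q(0) = -2.
Indicial equation: r(r-1) + p(0) r + q(0) = 0, i.e. r^2 + (p(0) - 1) r + q(0) = 0, i.e. r^2 + 1 r - 2 = 0.
Discriminant: (1)^2 - 4(-2) = 9, so r = (-1 ± 3)/2.
Solving: r_1 = 1, r_2 = -2.

indicial: r^2 + 1 r - 2 = 0; roots r_1 = 1, r_2 = -2


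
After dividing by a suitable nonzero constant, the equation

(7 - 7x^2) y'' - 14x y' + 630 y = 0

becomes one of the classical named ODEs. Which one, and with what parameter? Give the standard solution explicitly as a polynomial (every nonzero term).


All three coefficients share the factor 7; dividing through by 7 gives  (1 - x^2) y'' - 2x y' + 90 y = 0.
This matches the Legendre equation (1 - x^2) y'' - 2x y' + n(n+1) y = 0 (note the -2x y' term) with n(n+1) = 90, so n = 9; the polynomial solution is P_9(x).
With y = sum_k a_k x^k, matching x^k gives (k+2)(k+1) a_{k+2} = [k(k+1) - n(n+1)] a_k = (k - 9)(k + 10) a_k. The right side vanishes at k = 9, so the series with the parity of 9 terminates at degree 9.
Standard normalization (P_n(1) = 1): leading coefficient (2n)!/(2^n (n!)^2) = 6402373705728000/(512*131681894400) = 12155/128, so a_9 = 12155/128. Work downward with a_k = (k+1)(k+2) a_{k+2} / ((k - 9)(k + 10)):
  a_7 = (8)(9)(12155/128) / ((7 - 9)(7 + 10)) = (109395/16)/(-34) = -6435/32
  a_5 = (6)(7)(-6435/32) / ((5 - 9)(5 + 10)) = (-135135/16)/(-60) = 9009/64
  a_3 = (4)(5)(9009/64) / ((3 - 9)(3 + 10)) = (45045/16)/(-78) = -1155/32
  a_1 = (2)(3)(-1155/32) / ((1 - 9)(1 + 10)) = (-3465/16)/(-88) = 315/128
Hence P_9(x) = 12155 x^9/128 - 6435 x^7/32 + 9009 x^5/64 - 1155 x^3/32 + 315 x/128.

P_9(x); series = 12155 x^9/128 - 6435 x^7/32 + 9009 x^5/64 - 1155 x^3/32 + 315 x/128


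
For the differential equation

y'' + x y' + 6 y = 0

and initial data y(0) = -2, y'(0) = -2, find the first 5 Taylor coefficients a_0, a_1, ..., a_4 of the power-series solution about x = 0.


Ansatz: y(x) = sum_{n>=0} a_n x^n, so y'(x) = sum_{n>=1} n a_n x^(n-1) and y''(x) = sum_{n>=2} n(n-1) a_n x^(n-2).
Substitute into P(x) y'' + Q(x) y' + R(x) y = 0 with P(x) = 1, Q(x) = x, R(x) = 6, and match powers of x.
Initial conditions: a_0 = -2, a_1 = -2.
Setting the coefficient of each power of x to zero and solving order by order (substituting the coefficients already found):
  x^0: 2 a_2 + 6 a_0 = 0  ->  2 a_2 = -6 a_0 = 12  ->  a_2 = 6
  x^1: 6 a_3 + 7 a_1 = 0  ->  6 a_3 = -7 a_1 = 14  ->  a_3 = 7/3
  x^2: 12 a_4 + 8 a_2 = 0  ->  12 a_4 = -8 a_2 = -48  ->  a_4 = -4
Truncated series: y(x) = -2 - 2 x + 6 x^2 + (7/3) x^3 - 4 x^4 + O(x^5).

a_0 = -2; a_1 = -2; a_2 = 6; a_3 = 7/3; a_4 = -4


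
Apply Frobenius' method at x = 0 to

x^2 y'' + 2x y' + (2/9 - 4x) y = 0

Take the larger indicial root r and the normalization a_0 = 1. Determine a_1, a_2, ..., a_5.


Write in Frobenius form y'' + (p(x)/x) y' + (q(x)/x^2) y = 0:
  p(x) = 2,  q(x) = 2/9 - 4x.
Indicial equation: r(r-1) + (2) r + (2/9) = 0 -> roots r_1 = -1/3, r_2 = -2/3.
Take r = r_1 = -1/3. Let y(x) = x^r sum_{n>=0} a_n x^n with a_0 = 1.
Substitute y = x^r sum a_n x^n and match x^{r+n}. The recurrence is
  D(n) a_n - 4 a_{n-1} = 0,  where D(n) = (r+n)(r+n-1) + (2)(r+n) + (2/9).
  a_n = 4 / D(n) * a_{n-1}.
Since the indicial polynomial factors as (r - r_1)(r - r_2), D(n) = (r_1 + n - r_1)(r_1 + n - r_2) = n(n + 1/3).
Evaluating step by step (a_0 = 1):
  n = 1: D(1) = 1(1 + 1/3) = 4/3; numerator = 4(1) = 4; a_1 = (4)/(4/3) = 3
  n = 2: D(2) = 2(2 + 1/3) = 14/3; numerator = 4(3) = 12; a_2 = (12)/(14/3) = 18/7
  n = 3: D(3) = 3(3 + 1/3) = 10; numerator = 4(18/7) = 72/7; a_3 = (72/7)/(10) = 36/35
  n = 4: D(4) = 4(4 + 1/3) = 52/3; numerator = 4(36/35) = 144/35; a_4 = (144/35)/(52/3) = 108/455
  n = 5: D(5) = 5(5 + 1/3) = 80/3; numerator = 4(108/455) = 432/455; a_5 = (432/455)/(80/3) = 81/2275

r = -1/3; a_0 = 1; a_1 = 3; a_2 = 18/7; a_3 = 36/35; a_4 = 108/455; a_5 = 81/2275


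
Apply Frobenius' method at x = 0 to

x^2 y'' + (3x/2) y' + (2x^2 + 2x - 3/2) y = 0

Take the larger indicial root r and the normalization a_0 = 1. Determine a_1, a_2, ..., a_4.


Write in Frobenius form y'' + (p(x)/x) y' + (q(x)/x^2) y = 0:
  p(x) = 3/2,  q(x) = 2x^2 + 2x - 3/2.
Indicial equation: r(r-1) + (3/2) r + (-3/2) = 0 -> roots r_1 = 1, r_2 = -3/2.
Take r = r_1 = 1. Let y(x) = x^r sum_{n>=0} a_n x^n with a_0 = 1.
Substitute y = x^r sum a_n x^n and match x^{r+n}. The recurrence is
  D(n) a_n + 2 a_{n-1} + 2 a_{n-2} = 0,  where D(n) = (r+n)(r+n-1) + (3/2)(r+n) + (-3/2).
  a_n = [-2 a_{n-1} - 2 a_{n-2}] / D(n).
Since the indicial polynomial factors as (r - r_1)(r - r_2), D(n) = (r_1 + n - r_1)(r_1 + n - r_2) = n(n + 5/2).
Evaluating step by step (a_0 = 1):
  n = 1: D(1) = 1(1 + 5/2) = 7/2; numerator = -2(1) = -2; a_1 = (-2)/(7/2) = -4/7
  n = 2: D(2) = 2(2 + 5/2) = 9; numerator = -2(-4/7) - 2(1) = -6/7; a_2 = (-6/7)/(9) = -2/21
  n = 3: D(3) = 3(3 + 5/2) = 33/2; numerator = -2(-2/21) - 2(-4/7) = 4/3; a_3 = (4/3)/(33/2) = 8/99
  n = 4: D(4) = 4(4 + 5/2) = 26; numerator = -2(8/99) - 2(-2/21) = 20/693; a_4 = (20/693)/(26) = 10/9009

r = 1; a_0 = 1; a_1 = -4/7; a_2 = -2/21; a_3 = 8/99; a_4 = 10/9009


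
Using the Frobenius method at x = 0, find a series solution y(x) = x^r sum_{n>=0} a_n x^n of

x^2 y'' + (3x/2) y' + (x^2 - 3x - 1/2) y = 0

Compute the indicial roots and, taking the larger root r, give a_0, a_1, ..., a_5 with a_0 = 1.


Write in Frobenius form y'' + (p(x)/x) y' + (q(x)/x^2) y = 0:
  p(x) = 3/2,  q(x) = x^2 - 3x - 1/2.
Indicial equation: r(r-1) + (3/2) r + (-1/2) = 0 -> roots r_1 = 1/2, r_2 = -1.
Take r = r_1 = 1/2. Let y(x) = x^r sum_{n>=0} a_n x^n with a_0 = 1.
Substitute y = x^r sum a_n x^n and match x^{r+n}. The recurrence is
  D(n) a_n - 3 a_{n-1} + 1 a_{n-2} = 0,  where D(n) = (r+n)(r+n-1) + (3/2)(r+n) + (-1/2).
  a_n = [3 a_{n-1} - 1 a_{n-2}] / D(n).
Since the indicial polynomial factors as (r - r_1)(r - r_2), D(n) = (r_1 + n - r_1)(r_1 + n - r_2) = n(n + 3/2).
Evaluating step by step (a_0 = 1):
  n = 1: D(1) = 1(1 + 3/2) = 5/2; numerator = 3(1) = 3; a_1 = (3)/(5/2) = 6/5
  n = 2: D(2) = 2(2 + 3/2) = 7; numerator = 3(6/5) - 1(1) = 13/5; a_2 = (13/5)/(7) = 13/35
  n = 3: D(3) = 3(3 + 3/2) = 27/2; numerator = 3(13/35) - 1(6/5) = -3/35; a_3 = (-3/35)/(27/2) = -2/315
  n = 4: D(4) = 4(4 + 3/2) = 22; numerator = 3(-2/315) - 1(13/35) = -41/105; a_4 = (-41/105)/(22) = -41/2310
  n = 5: D(5) = 5(5 + 3/2) = 65/2; numerator = 3(-41/2310) - 1(-2/315) = -65/1386; a_5 = (-65/1386)/(65/2) = -1/693

r = 1/2; a_0 = 1; a_1 = 6/5; a_2 = 13/35; a_3 = -2/315; a_4 = -41/2310; a_5 = -1/693


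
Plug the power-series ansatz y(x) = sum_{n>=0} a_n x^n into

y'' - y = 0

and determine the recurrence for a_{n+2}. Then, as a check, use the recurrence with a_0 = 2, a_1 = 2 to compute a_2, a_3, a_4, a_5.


Substitute y = sum_n a_n x^n into y'' + (const) y = 0.
y''(x) = sum_{n>=0} (n+2)(n+1) a_{n+2} x^n.
The ODE becomes sum_n [(n+2)(n+1) a_{n+2} - 1 a_n] x^n = 0.
Setting each coefficient to zero gives the recurrence:
  (n+2)(n+1) a_{n+2} - 1 a_n = 0,
  a_{n+2} = 1 / ((n+1)(n+2)) a_n.

Check with a_0 = 2, a_1 = 2 (apply the recurrence for n = 0, 1, 2, 3): a_0 = 2, a_1 = 2, a_2 = 1, a_3 = 1/3, a_4 = 1/12, a_5 = 1/60.

a_{n+2} = 1/((n+1)(n+2)) * a_n; check: a_0 = 2, a_1 = 2, a_2 = 1, a_3 = 1/3, a_4 = 1/12, a_5 = 1/60


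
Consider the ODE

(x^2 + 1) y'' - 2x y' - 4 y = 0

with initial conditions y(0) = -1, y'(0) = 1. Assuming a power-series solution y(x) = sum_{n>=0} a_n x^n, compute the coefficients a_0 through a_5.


Ansatz: y(x) = sum_{n>=0} a_n x^n, so y'(x) = sum_{n>=1} n a_n x^(n-1) and y''(x) = sum_{n>=2} n(n-1) a_n x^(n-2).
Substitute into P(x) y'' + Q(x) y' + R(x) y = 0 with P(x) = x^2 + 1, Q(x) = -2x, R(x) = -4, and match powers of x.
Initial conditions: a_0 = -1, a_1 = 1.
Setting the coefficient of each power of x to zero and solving order by order (substituting the coefficients already found):
  x^0: 2 a_2 - 4 a_0 = 0  ->  2 a_2 = 4 a_0 = -4  ->  a_2 = -2
  x^1: 6 a_3 - 6 a_1 = 0  ->  6 a_3 = 6 a_1 = 6  ->  a_3 = 1
  x^2: 12 a_4 - 6 a_2 = 0  ->  12 a_4 = 6 a_2 = -12  ->  a_4 = -1
  x^3: 20 a_5 - 4 a_3 = 0  ->  20 a_5 = 4 a_3 = 4  ->  a_5 = 1/5
Truncated series: y(x) = -1 + x - 2 x^2 + x^3 - x^4 + (1/5) x^5 + O(x^6).

a_0 = -1; a_1 = 1; a_2 = -2; a_3 = 1; a_4 = -1; a_5 = 1/5


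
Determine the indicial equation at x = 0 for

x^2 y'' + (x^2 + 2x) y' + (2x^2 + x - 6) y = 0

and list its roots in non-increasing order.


Divide by x^2 to reach normal form y'' + P_1(x) y' + P_2(x) y = 0 with P_1(x) = 1 + 2/x and P_2(x) = 2 + 1/x - 6/x^2.
x = 0 is a singular point because the y'-coefficient 1 + 2/x has a pole at x = 0 and the y-coefficient 2 + 1/x - 6/x^2 has a pole at x = 0.
It is a regular singular point because x P_1(x) = p(x) = x + 2 and x^2 P_2(x) = q(x) = 2x^2 + x - 6 are polynomials, hence analytic at x = 0.
p(0) = 2,  q(0) = -6.
Indicial equation: r(r-1) + p(0) r + q(0) = 0, i.e. r^2 + (p(0) - 1) r + q(0) = 0, i.e. r^2 + 1 r - 6 = 0.
Discriminant: (1)^2 - 4(-6) = 25, so r = (-1 ± 5)/2.
Solving: r_1 = 2, r_2 = -3.

indicial: r^2 + 1 r - 6 = 0; roots r_1 = 2, r_2 = -3


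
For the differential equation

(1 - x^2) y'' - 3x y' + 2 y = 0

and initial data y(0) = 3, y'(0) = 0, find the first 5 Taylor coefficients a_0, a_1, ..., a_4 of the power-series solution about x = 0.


Ansatz: y(x) = sum_{n>=0} a_n x^n, so y'(x) = sum_{n>=1} n a_n x^(n-1) and y''(x) = sum_{n>=2} n(n-1) a_n x^(n-2).
Substitute into P(x) y'' + Q(x) y' + R(x) y = 0 with P(x) = 1 - x^2, Q(x) = -3x, R(x) = 2, and match powers of x.
Initial conditions: a_0 = 3, a_1 = 0.
Setting the coefficient of each power of x to zero and solving order by order (substituting the coefficients already found):
  x^0: 2 a_2 + 2 a_0 = 0  ->  2 a_2 = -2 a_0 = -6  ->  a_2 = -3
  x^1: 6 a_3 - a_1 = 0  ->  6 a_3 = a_1 = 0  ->  a_3 = 0
  x^2: 12 a_4 - 6 a_2 = 0  ->  12 a_4 = 6 a_2 = -18  ->  a_4 = -3/2
Truncated series: y(x) = 3 - 3 x^2 - (3/2) x^4 + O(x^5).

a_0 = 3; a_1 = 0; a_2 = -3; a_3 = 0; a_4 = -3/2


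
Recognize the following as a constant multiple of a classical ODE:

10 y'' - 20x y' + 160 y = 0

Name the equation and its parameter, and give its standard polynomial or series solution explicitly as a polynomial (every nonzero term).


All three coefficients share the factor 10; dividing through by 10 gives  y'' - 2x y' + 16 y = 0.
This matches the Hermite equation y'' - 2x y' + 2n y = 0 with 2n = 16, so n = 8; the polynomial solution is H_8(x).
With y = sum_k a_k x^k, matching x^k gives (k+2)(k+1) a_{k+2} = 2(k - n) a_k = 2(k - 8) a_k. The right side vanishes at k = 8, so the series with the parity of 8 terminates at degree 8.
Standard normalization: leading coefficient of H_n is 2^n, so a_8 = 2^8 = 256. Work downward with a_k = (k+1)(k+2) a_{k+2} / (2(k - n)):
  a_6 = (7)(8)(256) / (2(6 - 8)) = 14336/(-4) = -3584
  a_4 = (5)(6)(-3584) / (2(4 - 8)) = -107520/(-8) = 13440
  a_2 = (3)(4)(13440) / (2(2 - 8)) = 161280/(-12) = -13440
  a_0 = (1)(2)(-13440) / (2(0 - 8)) = -26880/(-16) = 1680
Hence H_8(x) = 256 x^8 - 3584 x^6 + 13440 x^4 - 13440 x^2 + 1680.

H_8(x); series = 256 x^8 - 3584 x^6 + 13440 x^4 - 13440 x^2 + 1680


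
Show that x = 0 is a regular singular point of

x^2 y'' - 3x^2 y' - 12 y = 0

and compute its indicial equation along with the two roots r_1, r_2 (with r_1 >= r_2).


Divide by x^2 to reach normal form y'' + P_1(x) y' + P_2(x) y = 0 with P_1(x) = -3 and P_2(x) = -12/x^2.
x = 0 is a singular point because the y-coefficient -12/x^2 has a pole at x = 0.
It is a regular singular point because x P_1(x) = p(x) = -3x and x^2 P_2(x) = q(x) = -12 are polynomials, hence analytic at x = 0.
p(0) = 0,  q(0) = -12.
Indicial equation: r(r-1) + p(0) r + q(0) = 0, i.e. r^2 + (p(0) - 1) r + q(0) = 0, i.e. r^2 - 1 r - 12 = 0.
Discriminant: (-1)^2 - 4(-12) = 49, so r = (1 ± 7)/2.
Solving: r_1 = 4, r_2 = -3.

indicial: r^2 - 1 r - 12 = 0; roots r_1 = 4, r_2 = -3


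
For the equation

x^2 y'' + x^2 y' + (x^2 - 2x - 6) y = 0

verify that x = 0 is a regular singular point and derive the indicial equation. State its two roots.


Divide by x^2 to reach normal form y'' + P_1(x) y' + P_2(x) y = 0 with P_1(x) = 1 and P_2(x) = 1 - 2/x - 6/x^2.
x = 0 is a singular point because the y-coefficient 1 - 2/x - 6/x^2 has a pole at x = 0.
It is a regular singular point because x P_1(x) = p(x) = x and x^2 P_2(x) = q(x) = x^2 - 2x - 6 are polynomials, hence analytic at x = 0.
p(0) = 0,  q(0) = -6.
Indicial equation: r(r-1) + p(0) r + q(0) = 0, i.e. r^2 + (p(0) - 1) r + q(0) = 0, i.e. r^2 - 1 r - 6 = 0.
Discriminant: (-1)^2 - 4(-6) = 25, so r = (1 ± 5)/2.
Solving: r_1 = 3, r_2 = -2.

indicial: r^2 - 1 r - 6 = 0; roots r_1 = 3, r_2 = -2


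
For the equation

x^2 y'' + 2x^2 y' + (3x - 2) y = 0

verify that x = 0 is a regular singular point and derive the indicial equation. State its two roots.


Divide by x^2 to reach normal form y'' + P_1(x) y' + P_2(x) y = 0 with P_1(x) = 2 and P_2(x) = 3/x - 2/x^2.
x = 0 is a singular point because the y-coefficient 3/x - 2/x^2 has a pole at x = 0.
It is a regular singular point because x P_1(x) = p(x) = 2x and x^2 P_2(x) = q(x) = 3x - 2 are polynomials, hence analytic at x = 0.
p(0) = 0,  q(0) = -2.
Indicial equation: r(r-1) + p(0) r + q(0) = 0, i.e. r^2 + (p(0) - 1) r + q(0) = 0, i.e. r^2 - 1 r - 2 = 0.
Discriminant: (-1)^2 - 4(-2) = 9, so r = (1 ± 3)/2.
Solving: r_1 = 2, r_2 = -1.

indicial: r^2 - 1 r - 2 = 0; roots r_1 = 2, r_2 = -1


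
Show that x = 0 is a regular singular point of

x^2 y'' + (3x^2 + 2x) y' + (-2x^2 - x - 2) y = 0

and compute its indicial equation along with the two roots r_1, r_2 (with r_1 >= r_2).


Divide by x^2 to reach normal form y'' + P_1(x) y' + P_2(x) y = 0 with P_1(x) = 3 + 2/x and P_2(x) = -2 - 1/x - 2/x^2.
x = 0 is a singular point because the y'-coefficient 3 + 2/x has a pole at x = 0 and the y-coefficient -2 - 1/x - 2/x^2 has a pole at x = 0.
It is a regular singular point because x P_1(x) = p(x) = 3x + 2 and x^2 P_2(x) = q(x) = -2x^2 - x - 2 are polynomials, hence analytic at x = 0.
p(0) = 2,  q(0) = -2.
Indicial equation: r(r-1) + p(0) r + q(0) = 0, i.e. r^2 + (p(0) - 1) r + q(0) = 0, i.e. r^2 + 1 r - 2 = 0.
Discriminant: (1)^2 - 4(-2) = 9, so r = (-1 ± 3)/2.
Solving: r_1 = 1, r_2 = -2.

indicial: r^2 + 1 r - 2 = 0; roots r_1 = 1, r_2 = -2


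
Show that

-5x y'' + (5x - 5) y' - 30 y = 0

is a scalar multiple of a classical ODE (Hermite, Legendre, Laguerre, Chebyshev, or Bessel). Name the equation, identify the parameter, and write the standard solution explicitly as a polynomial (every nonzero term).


All three coefficients share the factor -5; dividing through by -5 gives  x y'' + (1 - x) y' + 6 y = 0.
This matches the Laguerre equation x y'' + (1 - x) y' + n y = 0 with n = 6; the polynomial solution is L_6(x).
With y = sum_k a_k x^k, matching x^k gives (k+1)k a_{k+1} + (k+1) a_{k+1} - k a_k + n a_k = 0, i.e. (k+1)^2 a_{k+1} = (k - n) a_k = (k - 6) a_k. The right side vanishes at k = 6, so the series terminates at degree 6.
Standard normalization L_n(0) = 1 gives a_0 = 1. Work upward with a_{k+1} = (k - 6) a_k / (k+1)^2:
  a_1 = (0 - 6)(1) / 1^2 = -6/1 = -6
  a_2 = (1 - 6)(-6) / 2^2 = 30/4 = 15/2
  a_3 = (2 - 6)(15/2) / 3^2 = -30/9 = -10/3
  a_4 = (3 - 6)(-10/3) / 4^2 = 10/16 = 5/8
  a_5 = (4 - 6)(5/8) / 5^2 = (-5/4)/25 = -1/20
  a_6 = (5 - 6)(-1/20) / 6^2 = (1/20)/36 = 1/720
Hence L_6(x) = x^6/720 - x^5/20 + 5 x^4/8 - 10 x^3/3 + 15 x^2/2 - 6 x + 1.

L_6(x); series = x^6/720 - x^5/20 + 5 x^4/8 - 10 x^3/3 + 15 x^2/2 - 6 x + 1


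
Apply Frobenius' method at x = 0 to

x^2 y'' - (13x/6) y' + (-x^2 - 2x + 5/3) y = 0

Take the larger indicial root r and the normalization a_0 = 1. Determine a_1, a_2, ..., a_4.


Write in Frobenius form y'' + (p(x)/x) y' + (q(x)/x^2) y = 0:
  p(x) = -13/6,  q(x) = -x^2 - 2x + 5/3.
Indicial equation: r(r-1) + (-13/6) r + (5/3) = 0 -> roots r_1 = 5/2, r_2 = 2/3.
Take r = r_1 = 5/2. Let y(x) = x^r sum_{n>=0} a_n x^n with a_0 = 1.
Substitute y = x^r sum a_n x^n and match x^{r+n}. The recurrence is
  D(n) a_n - 2 a_{n-1} - 1 a_{n-2} = 0,  where D(n) = (r+n)(r+n-1) + (-13/6)(r+n) + (5/3).
  a_n = [2 a_{n-1} + 1 a_{n-2}] / D(n).
Since the indicial polynomial factors as (r - r_1)(r - r_2), D(n) = (r_1 + n - r_1)(r_1 + n - r_2) = n(n + 11/6).
Evaluating step by step (a_0 = 1):
  n = 1: D(1) = 1(1 + 11/6) = 17/6; numerator = 2(1) = 2; a_1 = (2)/(17/6) = 12/17
  n = 2: D(2) = 2(2 + 11/6) = 23/3; numerator = 2(12/17) + 1(1) = 41/17; a_2 = (41/17)/(23/3) = 123/391
  n = 3: D(3) = 3(3 + 11/6) = 29/2; numerator = 2(123/391) + 1(12/17) = 522/391; a_3 = (522/391)/(29/2) = 36/391
  n = 4: D(4) = 4(4 + 11/6) = 70/3; numerator = 2(36/391) + 1(123/391) = 195/391; a_4 = (195/391)/(70/3) = 117/5474

r = 5/2; a_0 = 1; a_1 = 12/17; a_2 = 123/391; a_3 = 36/391; a_4 = 117/5474


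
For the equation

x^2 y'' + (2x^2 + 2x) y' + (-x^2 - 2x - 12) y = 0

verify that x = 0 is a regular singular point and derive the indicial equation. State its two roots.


Divide by x^2 to reach normal form y'' + P_1(x) y' + P_2(x) y = 0 with P_1(x) = 2 + 2/x and P_2(x) = -1 - 2/x - 12/x^2.
x = 0 is a singular point because the y'-coefficient 2 + 2/x has a pole at x = 0 and the y-coefficient -1 - 2/x - 12/x^2 has a pole at x = 0.
It is a regular singular point because x P_1(x) = p(x) = 2x + 2 and x^2 P_2(x) = q(x) = -x^2 - 2x - 12 are polynomials, hence analytic at x = 0.
p(0) = 2,  q(0) = -12.
Indicial equation: r(r-1) + p(0) r + q(0) = 0, i.e. r^2 + (p(0) - 1) r + q(0) = 0, i.e. r^2 + 1 r - 12 = 0.
Discriminant: (1)^2 - 4(-12) = 49, so r = (-1 ± 7)/2.
Solving: r_1 = 3, r_2 = -4.

indicial: r^2 + 1 r - 12 = 0; roots r_1 = 3, r_2 = -4


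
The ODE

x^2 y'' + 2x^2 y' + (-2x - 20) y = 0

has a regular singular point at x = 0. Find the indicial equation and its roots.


Divide by x^2 to reach normal form y'' + P_1(x) y' + P_2(x) y = 0 with P_1(x) = 2 and P_2(x) = -2/x - 20/x^2.
x = 0 is a singular point because the y-coefficient -2/x - 20/x^2 has a pole at x = 0.
It is a regular singular point because x P_1(x) = p(x) = 2x and x^2 P_2(x) = q(x) = -2x - 20 are polynomials, hence analytic at x = 0.
p(0) = 0,  q(0) = -20.
Indicial equation: r(r-1) + p(0) r + q(0) = 0, i.e. r^2 + (p(0) - 1) r + q(0) = 0, i.e. r^2 - 1 r - 20 = 0.
Discriminant: (-1)^2 - 4(-20) = 81, so r = (1 ± 9)/2.
Solving: r_1 = 5, r_2 = -4.

indicial: r^2 - 1 r - 20 = 0; roots r_1 = 5, r_2 = -4


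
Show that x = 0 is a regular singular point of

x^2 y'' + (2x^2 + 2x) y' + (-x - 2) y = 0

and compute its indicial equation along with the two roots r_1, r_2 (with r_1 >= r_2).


Divide by x^2 to reach normal form y'' + P_1(x) y' + P_2(x) y = 0 with P_1(x) = 2 + 2/x and P_2(x) = -1/x - 2/x^2.
x = 0 is a singular point because the y'-coefficient 2 + 2/x has a pole at x = 0 and the y-coefficient -1/x - 2/x^2 has a pole at x = 0.
It is a regular singular point because x P_1(x) = p(x) = 2x + 2 and x^2 P_2(x) = q(x) = -x - 2 are polynomials, hence analytic at x = 0.
p(0) = 2,  q(0) = -2.
Indicial equation: r(r-1) + p(0) r + q(0) = 0, i.e. r^2 + (p(0) - 1) r + q(0) = 0, i.e. r^2 + 1 r - 2 = 0.
Discriminant: (1)^2 - 4(-2) = 9, so r = (-1 ± 3)/2.
Solving: r_1 = 1, r_2 = -2.

indicial: r^2 + 1 r - 2 = 0; roots r_1 = 1, r_2 = -2


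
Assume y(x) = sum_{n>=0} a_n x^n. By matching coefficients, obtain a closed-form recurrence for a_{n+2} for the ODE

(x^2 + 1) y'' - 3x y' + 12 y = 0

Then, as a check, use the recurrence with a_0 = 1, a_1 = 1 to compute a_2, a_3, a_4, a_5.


Substitute y = sum_n a_n x^n.
(1 + 1 x^2) y'' contributes (n+2)(n+1) a_{n+2} + n(n-1) a_n at x^n.
-3 x y'(x) contributes -3 n a_n at x^n.
12 y(x) contributes 12 a_n at x^n.
Matching x^n: (n+2)(n+1) a_{n+2} + (n(n-1) - 3 n + 12) a_n = 0.
Thus a_{n+2} = (-n(n-1) + 3 n - 12) / ((n+1)(n+2)) * a_n.

Check with a_0 = 1, a_1 = 1 (apply the recurrence for n = 0, 1, 2, 3): a_0 = 1, a_1 = 1, a_2 = -6, a_3 = -3/2, a_4 = 4, a_5 = 27/40.

a_(n+2) = (-n(n-1) + 3 n - 12) / ((n+1)(n+2)) * a_n; check: a_0 = 1, a_1 = 1, a_2 = -6, a_3 = -3/2, a_4 = 4, a_5 = 27/40


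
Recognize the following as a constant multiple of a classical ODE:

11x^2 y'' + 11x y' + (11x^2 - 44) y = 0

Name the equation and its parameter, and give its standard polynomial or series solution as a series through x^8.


All three coefficients share the factor 11; dividing through by 11 gives  x^2 y'' + x y' + (x^2 - 4) y = 0.
This matches the Bessel equation x^2 y'' + x y' + (x^2 - nu^2) y = 0 with nu^2 = 4, so nu = 2; the solution bounded at x = 0 is J_2(x).
Frobenius at x = 0: indicial roots ±nu; for r = nu the recurrence k(k + 2nu) c_k = -c_{k-2} gives the standard series J_nu(x) = sum_{k>=0} (-1)^k / (k! (k+nu)!) (x/2)^(2k+nu). Evaluate the first 4 terms:
  k = 0: (-1)^0 / (0! * 2! * 2^2) x^2 = 1/(1*2*4) x^2 = (1/8) x^2
  k = 1: (-1)^1 / (1! * 3! * 2^4) x^4 = -1/(1*6*16) x^4 = (-1/96) x^4
  k = 2: (-1)^2 / (2! * 4! * 2^6) x^6 = 1/(2*24*64) x^6 = (1/3072) x^6
  k = 3: (-1)^3 / (3! * 5! * 2^8) x^8 = -1/(6*120*256) x^8 = (-1/184320) x^8
Hence J_2(x) = -x^8/184320 + x^6/3072 - x^4/96 + x^2/8 + ....

J_2(x); series = -x^8/184320 + x^6/3072 - x^4/96 + x^2/8


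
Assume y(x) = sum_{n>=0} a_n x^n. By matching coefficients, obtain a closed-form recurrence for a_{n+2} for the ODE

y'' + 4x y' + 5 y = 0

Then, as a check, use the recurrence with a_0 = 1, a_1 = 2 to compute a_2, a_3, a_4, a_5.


Substitute y = sum_n a_n x^n.
y''(x) has coefficient (n+2)(n+1) a_{n+2} at x^n;
4 x y'(x) has coefficient 4 n a_n at x^n (shift);
5 y(x) has coefficient 5 a_n at x^n.
Matching x^n: (n+2)(n+1) a_{n+2} + (4n + 5) a_n = 0.
Thus a_{n+2} = (-4n - 5) / ((n+1)(n+2)) * a_n.

Check with a_0 = 1, a_1 = 2 (apply the recurrence for n = 0, 1, 2, 3): a_0 = 1, a_1 = 2, a_2 = -5/2, a_3 = -3, a_4 = 65/24, a_5 = 51/20.

a_(n+2) = (-4n - 5) / ((n+1)(n+2)) * a_n; check: a_0 = 1, a_1 = 2, a_2 = -5/2, a_3 = -3, a_4 = 65/24, a_5 = 51/20


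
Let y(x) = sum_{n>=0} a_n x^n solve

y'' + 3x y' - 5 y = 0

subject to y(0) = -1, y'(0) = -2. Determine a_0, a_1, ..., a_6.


Ansatz: y(x) = sum_{n>=0} a_n x^n, so y'(x) = sum_{n>=1} n a_n x^(n-1) and y''(x) = sum_{n>=2} n(n-1) a_n x^(n-2).
Substitute into P(x) y'' + Q(x) y' + R(x) y = 0 with P(x) = 1, Q(x) = 3x, R(x) = -5, and match powers of x.
Initial conditions: a_0 = -1, a_1 = -2.
Setting the coefficient of each power of x to zero and solving order by order (substituting the coefficients already found):
  x^0: 2 a_2 - 5 a_0 = 0  ->  2 a_2 = 5 a_0 = -5  ->  a_2 = -5/2
  x^1: 6 a_3 - 2 a_1 = 0  ->  6 a_3 = 2 a_1 = -4  ->  a_3 = -2/3
  x^2: 12 a_4 + a_2 = 0  ->  12 a_4 = -a_2 = 5/2  ->  a_4 = 5/24
  x^3: 20 a_5 + 4 a_3 = 0  ->  20 a_5 = -4 a_3 = 8/3  ->  a_5 = 2/15
  x^4: 30 a_6 + 7 a_4 = 0  ->  30 a_6 = -7 a_4 = -35/24  ->  a_6 = -7/144
Truncated series: y(x) = -1 - 2 x - (5/2) x^2 - (2/3) x^3 + (5/24) x^4 + (2/15) x^5 - (7/144) x^6 + O(x^7).

a_0 = -1; a_1 = -2; a_2 = -5/2; a_3 = -2/3; a_4 = 5/24; a_5 = 2/15; a_6 = -7/144


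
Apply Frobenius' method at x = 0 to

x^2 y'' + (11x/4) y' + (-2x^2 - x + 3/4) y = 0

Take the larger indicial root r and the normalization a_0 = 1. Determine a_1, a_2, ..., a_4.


Write in Frobenius form y'' + (p(x)/x) y' + (q(x)/x^2) y = 0:
  p(x) = 11/4,  q(x) = -2x^2 - x + 3/4.
Indicial equation: r(r-1) + (11/4) r + (3/4) = 0 -> roots r_1 = -3/4, r_2 = -1.
Take r = r_1 = -3/4. Let y(x) = x^r sum_{n>=0} a_n x^n with a_0 = 1.
Substitute y = x^r sum a_n x^n and match x^{r+n}. The recurrence is
  D(n) a_n - 1 a_{n-1} - 2 a_{n-2} = 0,  where D(n) = (r+n)(r+n-1) + (11/4)(r+n) + (3/4).
  a_n = [1 a_{n-1} + 2 a_{n-2}] / D(n).
Since the indicial polynomial factors as (r - r_1)(r - r_2), D(n) = (r_1 + n - r_1)(r_1 + n - r_2) = n(n + 1/4).
Evaluating step by step (a_0 = 1):
  n = 1: D(1) = 1(1 + 1/4) = 5/4; numerator = 1(1) = 1; a_1 = (1)/(5/4) = 4/5
  n = 2: D(2) = 2(2 + 1/4) = 9/2; numerator = 1(4/5) + 2(1) = 14/5; a_2 = (14/5)/(9/2) = 28/45
  n = 3: D(3) = 3(3 + 1/4) = 39/4; numerator = 1(28/45) + 2(4/5) = 20/9; a_3 = (20/9)/(39/4) = 80/351
  n = 4: D(4) = 4(4 + 1/4) = 17; numerator = 1(80/351) + 2(28/45) = 2584/1755; a_4 = (2584/1755)/(17) = 152/1755

r = -3/4; a_0 = 1; a_1 = 4/5; a_2 = 28/45; a_3 = 80/351; a_4 = 152/1755


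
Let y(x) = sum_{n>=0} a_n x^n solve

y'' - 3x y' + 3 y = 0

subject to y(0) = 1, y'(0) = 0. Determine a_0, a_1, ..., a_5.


Ansatz: y(x) = sum_{n>=0} a_n x^n, so y'(x) = sum_{n>=1} n a_n x^(n-1) and y''(x) = sum_{n>=2} n(n-1) a_n x^(n-2).
Substitute into P(x) y'' + Q(x) y' + R(x) y = 0 with P(x) = 1, Q(x) = -3x, R(x) = 3, and match powers of x.
Initial conditions: a_0 = 1, a_1 = 0.
Setting the coefficient of each power of x to zero and solving order by order (substituting the coefficients already found):
  x^0: 2 a_2 + 3 a_0 = 0  ->  2 a_2 = -3 a_0 = -3  ->  a_2 = -3/2
  x^1: 6 a_3 = 0  ->  a_3 = 0
  x^2: 12 a_4 - 3 a_2 = 0  ->  12 a_4 = 3 a_2 = -9/2  ->  a_4 = -3/8
  x^3: 20 a_5 - 6 a_3 = 0  ->  20 a_5 = 6 a_3 = 0  ->  a_5 = 0
Truncated series: y(x) = 1 - (3/2) x^2 - (3/8) x^4 + O(x^6).

a_0 = 1; a_1 = 0; a_2 = -3/2; a_3 = 0; a_4 = -3/8; a_5 = 0


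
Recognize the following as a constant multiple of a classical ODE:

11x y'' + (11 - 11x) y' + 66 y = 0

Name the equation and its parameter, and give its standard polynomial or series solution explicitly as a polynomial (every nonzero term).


All three coefficients share the factor 11; dividing through by 11 gives  x y'' + (1 - x) y' + 6 y = 0.
This matches the Laguerre equation x y'' + (1 - x) y' + n y = 0 with n = 6; the polynomial solution is L_6(x).
With y = sum_k a_k x^k, matching x^k gives (k+1)k a_{k+1} + (k+1) a_{k+1} - k a_k + n a_k = 0, i.e. (k+1)^2 a_{k+1} = (k - n) a_k = (k - 6) a_k. The right side vanishes at k = 6, so the series terminates at degree 6.
Standard normalization L_n(0) = 1 gives a_0 = 1. Work upward with a_{k+1} = (k - 6) a_k / (k+1)^2:
  a_1 = (0 - 6)(1) / 1^2 = -6/1 = -6
  a_2 = (1 - 6)(-6) / 2^2 = 30/4 = 15/2
  a_3 = (2 - 6)(15/2) / 3^2 = -30/9 = -10/3
  a_4 = (3 - 6)(-10/3) / 4^2 = 10/16 = 5/8
  a_5 = (4 - 6)(5/8) / 5^2 = (-5/4)/25 = -1/20
  a_6 = (5 - 6)(-1/20) / 6^2 = (1/20)/36 = 1/720
Hence L_6(x) = x^6/720 - x^5/20 + 5 x^4/8 - 10 x^3/3 + 15 x^2/2 - 6 x + 1.

L_6(x); series = x^6/720 - x^5/20 + 5 x^4/8 - 10 x^3/3 + 15 x^2/2 - 6 x + 1


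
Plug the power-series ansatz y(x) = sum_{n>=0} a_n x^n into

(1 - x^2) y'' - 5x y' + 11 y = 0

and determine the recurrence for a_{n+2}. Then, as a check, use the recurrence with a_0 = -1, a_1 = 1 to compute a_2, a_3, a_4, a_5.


Substitute y = sum_n a_n x^n.
(1 - 1 x^2) y'' contributes (n+2)(n+1) a_{n+2} - n(n-1) a_n at x^n.
-5 x y'(x) contributes -5 n a_n at x^n.
11 y(x) contributes 11 a_n at x^n.
Matching x^n: (n+2)(n+1) a_{n+2} + (-n(n-1) - 5 n + 11) a_n = 0.
Thus a_{n+2} = (n(n-1) + 5 n - 11) / ((n+1)(n+2)) * a_n.

Check with a_0 = -1, a_1 = 1 (apply the recurrence for n = 0, 1, 2, 3): a_0 = -1, a_1 = 1, a_2 = 11/2, a_3 = -1, a_4 = 11/24, a_5 = -1/2.

a_(n+2) = (n(n-1) + 5 n - 11) / ((n+1)(n+2)) * a_n; check: a_0 = -1, a_1 = 1, a_2 = 11/2, a_3 = -1, a_4 = 11/24, a_5 = -1/2


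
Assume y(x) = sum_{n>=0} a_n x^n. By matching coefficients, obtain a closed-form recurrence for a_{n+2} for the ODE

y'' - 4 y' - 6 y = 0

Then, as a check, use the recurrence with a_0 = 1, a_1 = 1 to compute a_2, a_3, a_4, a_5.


Substitute y = sum_n a_n x^n.
y''(x) has coefficient (n+2)(n+1) a_{n+2} at x^n;
-4 y'(x) has coefficient -4 (n+1) a_{n+1} at x^n;
-6 y(x) has coefficient -6 a_n at x^n.
Matching x^n: (n+2)(n+1) a_{n+2} - 4 (n+1) a_{n+1} - 6 a_n = 0.
Thus a_{n+2} = [4 (n+1) a_{n+1} + 6 a_n] / ((n+1)(n+2)).

Check with a_0 = 1, a_1 = 1 (apply the recurrence for n = 0, 1, 2, 3): a_0 = 1, a_1 = 1, a_2 = 5, a_3 = 23/3, a_4 = 61/6, a_5 = 313/30.

a_(n+2) = [4 (n+1) a_(n+1) + 6 a_n] / ((n+1)(n+2)); check: a_0 = 1, a_1 = 1, a_2 = 5, a_3 = 23/3, a_4 = 61/6, a_5 = 313/30


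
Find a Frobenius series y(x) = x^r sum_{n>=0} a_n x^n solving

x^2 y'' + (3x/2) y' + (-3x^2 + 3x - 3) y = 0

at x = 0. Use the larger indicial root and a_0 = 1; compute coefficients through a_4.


Write in Frobenius form y'' + (p(x)/x) y' + (q(x)/x^2) y = 0:
  p(x) = 3/2,  q(x) = -3x^2 + 3x - 3.
Indicial equation: r(r-1) + (3/2) r + (-3) = 0 -> roots r_1 = 3/2, r_2 = -2.
Take r = r_1 = 3/2. Let y(x) = x^r sum_{n>=0} a_n x^n with a_0 = 1.
Substitute y = x^r sum a_n x^n and match x^{r+n}. The recurrence is
  D(n) a_n + 3 a_{n-1} - 3 a_{n-2} = 0,  where D(n) = (r+n)(r+n-1) + (3/2)(r+n) + (-3).
  a_n = [-3 a_{n-1} + 3 a_{n-2}] / D(n).
Since the indicial polynomial factors as (r - r_1)(r - r_2), D(n) = (r_1 + n - r_1)(r_1 + n - r_2) = n(n + 7/2).
Evaluating step by step (a_0 = 1):
  n = 1: D(1) = 1(1 + 7/2) = 9/2; numerator = -3(1) = -3; a_1 = (-3)/(9/2) = -2/3
  n = 2: D(2) = 2(2 + 7/2) = 11; numerator = -3(-2/3) + 3(1) = 5; a_2 = (5)/(11) = 5/11
  n = 3: D(3) = 3(3 + 7/2) = 39/2; numerator = -3(5/11) + 3(-2/3) = -37/11; a_3 = (-37/11)/(39/2) = -74/429
  n = 4: D(4) = 4(4 + 7/2) = 30; numerator = -3(-74/429) + 3(5/11) = 269/143; a_4 = (269/143)/(30) = 269/4290

r = 3/2; a_0 = 1; a_1 = -2/3; a_2 = 5/11; a_3 = -74/429; a_4 = 269/4290


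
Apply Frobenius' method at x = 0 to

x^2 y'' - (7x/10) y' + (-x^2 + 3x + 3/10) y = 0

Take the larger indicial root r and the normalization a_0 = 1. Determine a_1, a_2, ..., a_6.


Write in Frobenius form y'' + (p(x)/x) y' + (q(x)/x^2) y = 0:
  p(x) = -7/10,  q(x) = -x^2 + 3x + 3/10.
Indicial equation: r(r-1) + (-7/10) r + (3/10) = 0 -> roots r_1 = 3/2, r_2 = 1/5.
Take r = r_1 = 3/2. Let y(x) = x^r sum_{n>=0} a_n x^n with a_0 = 1.
Substitute y = x^r sum a_n x^n and match x^{r+n}. The recurrence is
  D(n) a_n + 3 a_{n-1} - 1 a_{n-2} = 0,  where D(n) = (r+n)(r+n-1) + (-7/10)(r+n) + (3/10).
  a_n = [-3 a_{n-1} + 1 a_{n-2}] / D(n).
Since the indicial polynomial factors as (r - r_1)(r - r_2), D(n) = (r_1 + n - r_1)(r_1 + n - r_2) = n(n + 13/10).
Evaluating step by step (a_0 = 1):
  n = 1: D(1) = 1(1 + 13/10) = 23/10; numerator = -3(1) = -3; a_1 = (-3)/(23/10) = -30/23
  n = 2: D(2) = 2(2 + 13/10) = 33/5; numerator = -3(-30/23) + 1(1) = 113/23; a_2 = (113/23)/(33/5) = 565/759
  n = 3: D(3) = 3(3 + 13/10) = 129/10; numerator = -3(565/759) + 1(-30/23) = -895/253; a_3 = (-895/253)/(129/10) = -8950/32637
  n = 4: D(4) = 4(4 + 13/10) = 106/5; numerator = -3(-8950/32637) + 1(565/759) = 51145/32637; a_4 = (51145/32637)/(106/5) = 4825/65274
  n = 5: D(5) = 5(5 + 13/10) = 63/2; numerator = -3(4825/65274) + 1(-8950/32637) = -32375/65274; a_5 = (-32375/65274)/(63/2) = -4625/293733
  n = 6: D(6) = 6(6 + 13/10) = 219/5; numerator = -3(-4625/293733) + 1(4825/65274) = 23725/195822; a_6 = (23725/195822)/(219/5) = 1625/587466

r = 3/2; a_0 = 1; a_1 = -30/23; a_2 = 565/759; a_3 = -8950/32637; a_4 = 4825/65274; a_5 = -4625/293733; a_6 = 1625/587466
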